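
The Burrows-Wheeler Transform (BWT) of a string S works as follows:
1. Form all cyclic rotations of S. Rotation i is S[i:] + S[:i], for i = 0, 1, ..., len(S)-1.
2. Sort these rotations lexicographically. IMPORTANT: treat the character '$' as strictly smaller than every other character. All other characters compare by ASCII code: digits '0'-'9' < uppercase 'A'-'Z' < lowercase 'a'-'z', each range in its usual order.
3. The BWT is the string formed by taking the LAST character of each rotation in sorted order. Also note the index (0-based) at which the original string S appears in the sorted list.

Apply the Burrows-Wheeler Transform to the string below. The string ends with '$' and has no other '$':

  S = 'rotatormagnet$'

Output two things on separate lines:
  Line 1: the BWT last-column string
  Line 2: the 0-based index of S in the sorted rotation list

All 14 rotations (rotation i = S[i:]+S[:i]):
  rot[0] = rotatormagnet$
  rot[1] = otatormagnet$r
  rot[2] = tatormagnet$ro
  rot[3] = atormagnet$rot
  rot[4] = tormagnet$rota
  rot[5] = ormagnet$rotat
  rot[6] = rmagnet$rotato
  rot[7] = magnet$rotator
  rot[8] = agnet$rotatorm
  rot[9] = gnet$rotatorma
  rot[10] = net$rotatormag
  rot[11] = et$rotatormagn
  rot[12] = t$rotatormagne
  rot[13] = $rotatormagnet
Sorted (with $ < everything):
  sorted[0] = $rotatormagnet  (last char: 't')
  sorted[1] = agnet$rotatorm  (last char: 'm')
  sorted[2] = atormagnet$rot  (last char: 't')
  sorted[3] = et$rotatormagn  (last char: 'n')
  sorted[4] = gnet$rotatorma  (last char: 'a')
  sorted[5] = magnet$rotator  (last char: 'r')
  sorted[6] = net$rotatormag  (last char: 'g')
  sorted[7] = ormagnet$rotat  (last char: 't')
  sorted[8] = otatormagnet$r  (last char: 'r')
  sorted[9] = rmagnet$rotato  (last char: 'o')
  sorted[10] = rotatormagnet$  (last char: '$')
  sorted[11] = t$rotatormagne  (last char: 'e')
  sorted[12] = tatormagnet$ro  (last char: 'o')
  sorted[13] = tormagnet$rota  (last char: 'a')
Last column: tmtnargtro$eoa
Original string S is at sorted index 10

Answer: tmtnargtro$eoa
10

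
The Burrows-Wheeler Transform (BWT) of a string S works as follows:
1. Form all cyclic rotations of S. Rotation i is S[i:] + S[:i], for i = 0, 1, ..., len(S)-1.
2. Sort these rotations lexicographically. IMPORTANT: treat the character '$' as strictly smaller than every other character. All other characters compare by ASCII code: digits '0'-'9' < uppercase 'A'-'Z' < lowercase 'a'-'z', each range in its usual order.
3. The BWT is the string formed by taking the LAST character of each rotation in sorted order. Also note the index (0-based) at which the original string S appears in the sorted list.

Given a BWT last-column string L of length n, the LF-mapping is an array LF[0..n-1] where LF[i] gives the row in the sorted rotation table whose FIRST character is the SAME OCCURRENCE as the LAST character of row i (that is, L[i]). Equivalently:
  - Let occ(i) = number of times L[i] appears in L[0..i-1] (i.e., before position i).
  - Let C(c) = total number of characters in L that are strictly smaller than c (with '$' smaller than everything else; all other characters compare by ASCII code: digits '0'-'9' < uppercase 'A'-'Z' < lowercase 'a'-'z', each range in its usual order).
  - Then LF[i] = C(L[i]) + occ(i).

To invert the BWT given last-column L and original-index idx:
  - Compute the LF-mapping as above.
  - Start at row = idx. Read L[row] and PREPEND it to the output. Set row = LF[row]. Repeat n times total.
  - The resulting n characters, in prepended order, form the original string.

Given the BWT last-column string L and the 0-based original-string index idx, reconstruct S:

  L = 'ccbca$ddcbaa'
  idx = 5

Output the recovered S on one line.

Answer: bccadcabadc$

Derivation:
LF mapping: 6 7 4 8 1 0 10 11 9 5 2 3
Walk LF starting at row 5, prepending L[row]:
  step 1: row=5, L[5]='$', prepend. Next row=LF[5]=0
  step 2: row=0, L[0]='c', prepend. Next row=LF[0]=6
  step 3: row=6, L[6]='d', prepend. Next row=LF[6]=10
  step 4: row=10, L[10]='a', prepend. Next row=LF[10]=2
  step 5: row=2, L[2]='b', prepend. Next row=LF[2]=4
  step 6: row=4, L[4]='a', prepend. Next row=LF[4]=1
  step 7: row=1, L[1]='c', prepend. Next row=LF[1]=7
  step 8: row=7, L[7]='d', prepend. Next row=LF[7]=11
  step 9: row=11, L[11]='a', prepend. Next row=LF[11]=3
  step 10: row=3, L[3]='c', prepend. Next row=LF[3]=8
  step 11: row=8, L[8]='c', prepend. Next row=LF[8]=9
  step 12: row=9, L[9]='b', prepend. Next row=LF[9]=5
Reversed output: bccadcabadc$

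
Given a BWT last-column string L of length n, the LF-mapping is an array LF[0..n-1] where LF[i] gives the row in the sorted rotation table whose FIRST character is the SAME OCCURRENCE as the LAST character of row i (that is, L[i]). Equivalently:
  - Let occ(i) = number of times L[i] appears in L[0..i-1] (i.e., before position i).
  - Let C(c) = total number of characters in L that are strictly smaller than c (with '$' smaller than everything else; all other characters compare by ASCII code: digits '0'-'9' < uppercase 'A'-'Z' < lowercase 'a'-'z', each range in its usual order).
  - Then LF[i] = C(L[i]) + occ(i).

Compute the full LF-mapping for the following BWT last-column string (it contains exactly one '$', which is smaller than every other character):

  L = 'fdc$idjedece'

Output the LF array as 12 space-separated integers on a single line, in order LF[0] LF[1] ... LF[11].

Answer: 9 3 1 0 10 4 11 6 5 7 2 8

Derivation:
Char counts: '$':1, 'c':2, 'd':3, 'e':3, 'f':1, 'i':1, 'j':1
C (first-col start): C('$')=0, C('c')=1, C('d')=3, C('e')=6, C('f')=9, C('i')=10, C('j')=11
L[0]='f': occ=0, LF[0]=C('f')+0=9+0=9
L[1]='d': occ=0, LF[1]=C('d')+0=3+0=3
L[2]='c': occ=0, LF[2]=C('c')+0=1+0=1
L[3]='$': occ=0, LF[3]=C('$')+0=0+0=0
L[4]='i': occ=0, LF[4]=C('i')+0=10+0=10
L[5]='d': occ=1, LF[5]=C('d')+1=3+1=4
L[6]='j': occ=0, LF[6]=C('j')+0=11+0=11
L[7]='e': occ=0, LF[7]=C('e')+0=6+0=6
L[8]='d': occ=2, LF[8]=C('d')+2=3+2=5
L[9]='e': occ=1, LF[9]=C('e')+1=6+1=7
L[10]='c': occ=1, LF[10]=C('c')+1=1+1=2
L[11]='e': occ=2, LF[11]=C('e')+2=6+2=8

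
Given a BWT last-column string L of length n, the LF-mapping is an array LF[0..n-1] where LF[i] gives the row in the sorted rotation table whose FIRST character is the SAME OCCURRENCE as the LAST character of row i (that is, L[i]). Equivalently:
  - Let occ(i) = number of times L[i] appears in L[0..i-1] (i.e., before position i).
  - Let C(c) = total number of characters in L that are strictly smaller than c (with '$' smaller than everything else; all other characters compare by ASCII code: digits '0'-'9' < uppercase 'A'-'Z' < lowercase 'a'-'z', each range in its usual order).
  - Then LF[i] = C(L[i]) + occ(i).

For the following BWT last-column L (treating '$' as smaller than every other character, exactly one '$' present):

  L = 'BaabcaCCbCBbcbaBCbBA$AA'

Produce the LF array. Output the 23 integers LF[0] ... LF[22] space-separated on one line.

Char counts: '$':1, 'A':3, 'B':4, 'C':4, 'a':4, 'b':5, 'c':2
C (first-col start): C('$')=0, C('A')=1, C('B')=4, C('C')=8, C('a')=12, C('b')=16, C('c')=21
L[0]='B': occ=0, LF[0]=C('B')+0=4+0=4
L[1]='a': occ=0, LF[1]=C('a')+0=12+0=12
L[2]='a': occ=1, LF[2]=C('a')+1=12+1=13
L[3]='b': occ=0, LF[3]=C('b')+0=16+0=16
L[4]='c': occ=0, LF[4]=C('c')+0=21+0=21
L[5]='a': occ=2, LF[5]=C('a')+2=12+2=14
L[6]='C': occ=0, LF[6]=C('C')+0=8+0=8
L[7]='C': occ=1, LF[7]=C('C')+1=8+1=9
L[8]='b': occ=1, LF[8]=C('b')+1=16+1=17
L[9]='C': occ=2, LF[9]=C('C')+2=8+2=10
L[10]='B': occ=1, LF[10]=C('B')+1=4+1=5
L[11]='b': occ=2, LF[11]=C('b')+2=16+2=18
L[12]='c': occ=1, LF[12]=C('c')+1=21+1=22
L[13]='b': occ=3, LF[13]=C('b')+3=16+3=19
L[14]='a': occ=3, LF[14]=C('a')+3=12+3=15
L[15]='B': occ=2, LF[15]=C('B')+2=4+2=6
L[16]='C': occ=3, LF[16]=C('C')+3=8+3=11
L[17]='b': occ=4, LF[17]=C('b')+4=16+4=20
L[18]='B': occ=3, LF[18]=C('B')+3=4+3=7
L[19]='A': occ=0, LF[19]=C('A')+0=1+0=1
L[20]='$': occ=0, LF[20]=C('$')+0=0+0=0
L[21]='A': occ=1, LF[21]=C('A')+1=1+1=2
L[22]='A': occ=2, LF[22]=C('A')+2=1+2=3

Answer: 4 12 13 16 21 14 8 9 17 10 5 18 22 19 15 6 11 20 7 1 0 2 3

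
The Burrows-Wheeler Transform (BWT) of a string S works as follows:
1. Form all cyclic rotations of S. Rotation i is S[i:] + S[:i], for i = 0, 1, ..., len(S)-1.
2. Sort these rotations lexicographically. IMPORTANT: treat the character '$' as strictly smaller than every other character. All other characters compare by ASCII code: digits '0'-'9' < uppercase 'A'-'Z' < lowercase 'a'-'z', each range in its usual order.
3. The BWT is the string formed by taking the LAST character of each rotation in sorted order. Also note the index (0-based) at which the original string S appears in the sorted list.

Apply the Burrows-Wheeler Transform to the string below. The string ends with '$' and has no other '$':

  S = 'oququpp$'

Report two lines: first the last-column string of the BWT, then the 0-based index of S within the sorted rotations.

Answer: p$puuoqq
1

Derivation:
All 8 rotations (rotation i = S[i:]+S[:i]):
  rot[0] = oququpp$
  rot[1] = ququpp$o
  rot[2] = uqupp$oq
  rot[3] = qupp$oqu
  rot[4] = upp$oquq
  rot[5] = pp$oququ
  rot[6] = p$oququp
  rot[7] = $oququpp
Sorted (with $ < everything):
  sorted[0] = $oququpp  (last char: 'p')
  sorted[1] = oququpp$  (last char: '$')
  sorted[2] = p$oququp  (last char: 'p')
  sorted[3] = pp$oququ  (last char: 'u')
  sorted[4] = qupp$oqu  (last char: 'u')
  sorted[5] = ququpp$o  (last char: 'o')
  sorted[6] = upp$oquq  (last char: 'q')
  sorted[7] = uqupp$oq  (last char: 'q')
Last column: p$puuoqq
Original string S is at sorted index 1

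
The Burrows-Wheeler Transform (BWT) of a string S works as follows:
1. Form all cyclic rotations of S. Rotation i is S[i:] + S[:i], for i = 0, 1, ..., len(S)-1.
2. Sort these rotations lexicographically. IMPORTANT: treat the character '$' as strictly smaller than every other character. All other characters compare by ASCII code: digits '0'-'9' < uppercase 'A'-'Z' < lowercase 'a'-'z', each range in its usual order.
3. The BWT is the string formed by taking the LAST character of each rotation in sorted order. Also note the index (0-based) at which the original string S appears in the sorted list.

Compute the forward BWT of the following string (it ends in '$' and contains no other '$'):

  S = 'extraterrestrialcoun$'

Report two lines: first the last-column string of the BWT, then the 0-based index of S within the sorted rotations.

Answer: nirltr$rauctrteeaxsoe
6

Derivation:
All 21 rotations (rotation i = S[i:]+S[:i]):
  rot[0] = extraterrestrialcoun$
  rot[1] = xtraterrestrialcoun$e
  rot[2] = traterrestrialcoun$ex
  rot[3] = raterrestrialcoun$ext
  rot[4] = aterrestrialcoun$extr
  rot[5] = terrestrialcoun$extra
  rot[6] = errestrialcoun$extrat
  rot[7] = rrestrialcoun$extrate
  rot[8] = restrialcoun$extrater
  rot[9] = estrialcoun$extraterr
  rot[10] = strialcoun$extraterre
  rot[11] = trialcoun$extraterres
  rot[12] = rialcoun$extraterrest
  rot[13] = ialcoun$extraterrestr
  rot[14] = alcoun$extraterrestri
  rot[15] = lcoun$extraterrestria
  rot[16] = coun$extraterrestrial
  rot[17] = oun$extraterrestrialc
  rot[18] = un$extraterrestrialco
  rot[19] = n$extraterrestrialcou
  rot[20] = $extraterrestrialcoun
Sorted (with $ < everything):
  sorted[0] = $extraterrestrialcoun  (last char: 'n')
  sorted[1] = alcoun$extraterrestri  (last char: 'i')
  sorted[2] = aterrestrialcoun$extr  (last char: 'r')
  sorted[3] = coun$extraterrestrial  (last char: 'l')
  sorted[4] = errestrialcoun$extrat  (last char: 't')
  sorted[5] = estrialcoun$extraterr  (last char: 'r')
  sorted[6] = extraterrestrialcoun$  (last char: '$')
  sorted[7] = ialcoun$extraterrestr  (last char: 'r')
  sorted[8] = lcoun$extraterrestria  (last char: 'a')
  sorted[9] = n$extraterrestrialcou  (last char: 'u')
  sorted[10] = oun$extraterrestrialc  (last char: 'c')
  sorted[11] = raterrestrialcoun$ext  (last char: 't')
  sorted[12] = restrialcoun$extrater  (last char: 'r')
  sorted[13] = rialcoun$extraterrest  (last char: 't')
  sorted[14] = rrestrialcoun$extrate  (last char: 'e')
  sorted[15] = strialcoun$extraterre  (last char: 'e')
  sorted[16] = terrestrialcoun$extra  (last char: 'a')
  sorted[17] = traterrestrialcoun$ex  (last char: 'x')
  sorted[18] = trialcoun$extraterres  (last char: 's')
  sorted[19] = un$extraterrestrialco  (last char: 'o')
  sorted[20] = xtraterrestrialcoun$e  (last char: 'e')
Last column: nirltr$rauctrteeaxsoe
Original string S is at sorted index 6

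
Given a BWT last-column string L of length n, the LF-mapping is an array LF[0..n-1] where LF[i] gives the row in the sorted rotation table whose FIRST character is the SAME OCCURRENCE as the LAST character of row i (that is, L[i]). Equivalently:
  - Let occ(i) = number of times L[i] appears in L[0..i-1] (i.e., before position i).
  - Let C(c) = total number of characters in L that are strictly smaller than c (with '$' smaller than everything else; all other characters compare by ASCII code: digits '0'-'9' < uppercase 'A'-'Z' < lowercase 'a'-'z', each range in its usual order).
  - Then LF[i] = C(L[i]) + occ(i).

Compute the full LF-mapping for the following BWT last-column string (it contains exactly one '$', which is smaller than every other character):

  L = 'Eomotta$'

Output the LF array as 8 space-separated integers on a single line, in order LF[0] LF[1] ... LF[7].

Char counts: '$':1, 'E':1, 'a':1, 'm':1, 'o':2, 't':2
C (first-col start): C('$')=0, C('E')=1, C('a')=2, C('m')=3, C('o')=4, C('t')=6
L[0]='E': occ=0, LF[0]=C('E')+0=1+0=1
L[1]='o': occ=0, LF[1]=C('o')+0=4+0=4
L[2]='m': occ=0, LF[2]=C('m')+0=3+0=3
L[3]='o': occ=1, LF[3]=C('o')+1=4+1=5
L[4]='t': occ=0, LF[4]=C('t')+0=6+0=6
L[5]='t': occ=1, LF[5]=C('t')+1=6+1=7
L[6]='a': occ=0, LF[6]=C('a')+0=2+0=2
L[7]='$': occ=0, LF[7]=C('$')+0=0+0=0

Answer: 1 4 3 5 6 7 2 0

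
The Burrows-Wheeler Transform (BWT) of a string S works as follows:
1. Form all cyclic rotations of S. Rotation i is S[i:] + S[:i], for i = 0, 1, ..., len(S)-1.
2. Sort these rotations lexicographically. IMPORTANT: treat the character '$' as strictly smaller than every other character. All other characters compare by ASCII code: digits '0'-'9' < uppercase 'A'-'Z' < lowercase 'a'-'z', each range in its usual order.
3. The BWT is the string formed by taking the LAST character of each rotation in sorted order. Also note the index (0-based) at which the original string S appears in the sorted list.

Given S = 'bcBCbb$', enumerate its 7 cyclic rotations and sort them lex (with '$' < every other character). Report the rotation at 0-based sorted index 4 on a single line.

All 7 rotations (rotation i = S[i:]+S[:i]):
  rot[0] = bcBCbb$
  rot[1] = cBCbb$b
  rot[2] = BCbb$bc
  rot[3] = Cbb$bcB
  rot[4] = bb$bcBC
  rot[5] = b$bcBCb
  rot[6] = $bcBCbb
Sorted (with $ < everything):
  sorted[0] = $bcBCbb
  sorted[1] = BCbb$bc
  sorted[2] = Cbb$bcB
  sorted[3] = b$bcBCb
  sorted[4] = bb$bcBC
  sorted[5] = bcBCbb$
  sorted[6] = cBCbb$b
sorted[4] = bb$bcBC

Answer: bb$bcBC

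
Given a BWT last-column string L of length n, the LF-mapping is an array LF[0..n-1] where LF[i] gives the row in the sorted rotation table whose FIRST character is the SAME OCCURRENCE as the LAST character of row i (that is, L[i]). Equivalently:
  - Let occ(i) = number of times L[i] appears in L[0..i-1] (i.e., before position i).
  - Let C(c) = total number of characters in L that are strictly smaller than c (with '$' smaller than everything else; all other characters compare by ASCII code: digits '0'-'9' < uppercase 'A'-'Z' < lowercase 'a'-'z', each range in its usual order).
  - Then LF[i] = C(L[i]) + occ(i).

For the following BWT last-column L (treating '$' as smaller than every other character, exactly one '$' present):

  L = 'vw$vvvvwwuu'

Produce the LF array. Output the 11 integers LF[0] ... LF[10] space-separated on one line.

Char counts: '$':1, 'u':2, 'v':5, 'w':3
C (first-col start): C('$')=0, C('u')=1, C('v')=3, C('w')=8
L[0]='v': occ=0, LF[0]=C('v')+0=3+0=3
L[1]='w': occ=0, LF[1]=C('w')+0=8+0=8
L[2]='$': occ=0, LF[2]=C('$')+0=0+0=0
L[3]='v': occ=1, LF[3]=C('v')+1=3+1=4
L[4]='v': occ=2, LF[4]=C('v')+2=3+2=5
L[5]='v': occ=3, LF[5]=C('v')+3=3+3=6
L[6]='v': occ=4, LF[6]=C('v')+4=3+4=7
L[7]='w': occ=1, LF[7]=C('w')+1=8+1=9
L[8]='w': occ=2, LF[8]=C('w')+2=8+2=10
L[9]='u': occ=0, LF[9]=C('u')+0=1+0=1
L[10]='u': occ=1, LF[10]=C('u')+1=1+1=2

Answer: 3 8 0 4 5 6 7 9 10 1 2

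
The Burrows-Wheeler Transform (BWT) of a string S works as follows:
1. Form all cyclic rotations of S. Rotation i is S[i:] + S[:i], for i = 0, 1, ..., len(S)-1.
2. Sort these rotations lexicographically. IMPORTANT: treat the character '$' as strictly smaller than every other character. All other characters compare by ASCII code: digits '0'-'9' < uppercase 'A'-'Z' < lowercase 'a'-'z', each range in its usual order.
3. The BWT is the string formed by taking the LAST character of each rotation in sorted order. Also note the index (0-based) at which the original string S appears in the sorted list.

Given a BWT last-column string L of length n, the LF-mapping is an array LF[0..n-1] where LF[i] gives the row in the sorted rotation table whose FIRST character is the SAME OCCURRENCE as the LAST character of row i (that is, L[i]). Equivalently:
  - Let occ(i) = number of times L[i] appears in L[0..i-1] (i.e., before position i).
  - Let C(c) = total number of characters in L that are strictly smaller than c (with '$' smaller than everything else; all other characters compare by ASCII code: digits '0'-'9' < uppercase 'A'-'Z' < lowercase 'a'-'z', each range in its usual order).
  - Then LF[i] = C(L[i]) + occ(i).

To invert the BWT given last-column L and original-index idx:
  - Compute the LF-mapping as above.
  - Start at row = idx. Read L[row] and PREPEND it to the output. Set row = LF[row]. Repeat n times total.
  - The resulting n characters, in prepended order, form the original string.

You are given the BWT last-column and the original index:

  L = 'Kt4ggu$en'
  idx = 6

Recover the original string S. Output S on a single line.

Answer: nugget4K$

Derivation:
LF mapping: 2 7 1 4 5 8 0 3 6
Walk LF starting at row 6, prepending L[row]:
  step 1: row=6, L[6]='$', prepend. Next row=LF[6]=0
  step 2: row=0, L[0]='K', prepend. Next row=LF[0]=2
  step 3: row=2, L[2]='4', prepend. Next row=LF[2]=1
  step 4: row=1, L[1]='t', prepend. Next row=LF[1]=7
  step 5: row=7, L[7]='e', prepend. Next row=LF[7]=3
  step 6: row=3, L[3]='g', prepend. Next row=LF[3]=4
  step 7: row=4, L[4]='g', prepend. Next row=LF[4]=5
  step 8: row=5, L[5]='u', prepend. Next row=LF[5]=8
  step 9: row=8, L[8]='n', prepend. Next row=LF[8]=6
Reversed output: nugget4K$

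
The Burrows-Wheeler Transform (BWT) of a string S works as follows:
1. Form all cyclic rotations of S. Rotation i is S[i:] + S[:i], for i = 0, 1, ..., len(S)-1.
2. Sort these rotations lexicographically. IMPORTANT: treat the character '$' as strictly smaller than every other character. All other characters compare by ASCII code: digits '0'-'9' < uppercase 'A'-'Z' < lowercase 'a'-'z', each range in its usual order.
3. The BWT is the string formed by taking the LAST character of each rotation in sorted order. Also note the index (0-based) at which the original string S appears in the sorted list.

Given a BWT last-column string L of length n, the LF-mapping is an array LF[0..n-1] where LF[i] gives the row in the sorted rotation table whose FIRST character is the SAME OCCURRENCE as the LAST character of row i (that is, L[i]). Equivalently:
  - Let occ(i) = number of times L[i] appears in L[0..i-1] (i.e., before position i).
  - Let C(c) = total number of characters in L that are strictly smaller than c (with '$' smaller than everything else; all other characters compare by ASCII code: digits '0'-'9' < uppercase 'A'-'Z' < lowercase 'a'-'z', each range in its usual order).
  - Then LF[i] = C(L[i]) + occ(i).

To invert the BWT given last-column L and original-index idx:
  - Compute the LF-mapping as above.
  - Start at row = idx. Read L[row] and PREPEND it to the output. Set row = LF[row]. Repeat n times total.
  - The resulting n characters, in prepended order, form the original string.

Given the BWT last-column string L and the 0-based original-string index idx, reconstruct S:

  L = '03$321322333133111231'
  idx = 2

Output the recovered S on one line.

LF mapping: 1 12 0 13 8 2 14 9 10 15 16 17 3 18 19 4 5 6 11 20 7
Walk LF starting at row 2, prepending L[row]:
  step 1: row=2, L[2]='$', prepend. Next row=LF[2]=0
  step 2: row=0, L[0]='0', prepend. Next row=LF[0]=1
  step 3: row=1, L[1]='3', prepend. Next row=LF[1]=12
  step 4: row=12, L[12]='1', prepend. Next row=LF[12]=3
  step 5: row=3, L[3]='3', prepend. Next row=LF[3]=13
  step 6: row=13, L[13]='3', prepend. Next row=LF[13]=18
  step 7: row=18, L[18]='2', prepend. Next row=LF[18]=11
  step 8: row=11, L[11]='3', prepend. Next row=LF[11]=17
  step 9: row=17, L[17]='1', prepend. Next row=LF[17]=6
  step 10: row=6, L[6]='3', prepend. Next row=LF[6]=14
  step 11: row=14, L[14]='3', prepend. Next row=LF[14]=19
  step 12: row=19, L[19]='3', prepend. Next row=LF[19]=20
  step 13: row=20, L[20]='1', prepend. Next row=LF[20]=7
  step 14: row=7, L[7]='2', prepend. Next row=LF[7]=9
  step 15: row=9, L[9]='3', prepend. Next row=LF[9]=15
  step 16: row=15, L[15]='1', prepend. Next row=LF[15]=4
  step 17: row=4, L[4]='2', prepend. Next row=LF[4]=8
  step 18: row=8, L[8]='2', prepend. Next row=LF[8]=10
  step 19: row=10, L[10]='3', prepend. Next row=LF[10]=16
  step 20: row=16, L[16]='1', prepend. Next row=LF[16]=5
  step 21: row=5, L[5]='1', prepend. Next row=LF[5]=2
Reversed output: 11322132133313233130$

Answer: 11322132133313233130$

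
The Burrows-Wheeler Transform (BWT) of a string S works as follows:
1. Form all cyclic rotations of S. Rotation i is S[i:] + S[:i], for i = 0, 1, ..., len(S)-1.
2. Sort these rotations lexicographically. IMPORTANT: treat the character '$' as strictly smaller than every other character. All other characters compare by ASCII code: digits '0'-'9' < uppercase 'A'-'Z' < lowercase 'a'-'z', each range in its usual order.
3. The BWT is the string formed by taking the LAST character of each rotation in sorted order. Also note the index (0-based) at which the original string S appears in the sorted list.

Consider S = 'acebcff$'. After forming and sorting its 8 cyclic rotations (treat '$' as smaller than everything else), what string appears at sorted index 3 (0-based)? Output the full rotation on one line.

Answer: cebcff$a

Derivation:
All 8 rotations (rotation i = S[i:]+S[:i]):
  rot[0] = acebcff$
  rot[1] = cebcff$a
  rot[2] = ebcff$ac
  rot[3] = bcff$ace
  rot[4] = cff$aceb
  rot[5] = ff$acebc
  rot[6] = f$acebcf
  rot[7] = $acebcff
Sorted (with $ < everything):
  sorted[0] = $acebcff
  sorted[1] = acebcff$
  sorted[2] = bcff$ace
  sorted[3] = cebcff$a
  sorted[4] = cff$aceb
  sorted[5] = ebcff$ac
  sorted[6] = f$acebcf
  sorted[7] = ff$acebc
sorted[3] = cebcff$a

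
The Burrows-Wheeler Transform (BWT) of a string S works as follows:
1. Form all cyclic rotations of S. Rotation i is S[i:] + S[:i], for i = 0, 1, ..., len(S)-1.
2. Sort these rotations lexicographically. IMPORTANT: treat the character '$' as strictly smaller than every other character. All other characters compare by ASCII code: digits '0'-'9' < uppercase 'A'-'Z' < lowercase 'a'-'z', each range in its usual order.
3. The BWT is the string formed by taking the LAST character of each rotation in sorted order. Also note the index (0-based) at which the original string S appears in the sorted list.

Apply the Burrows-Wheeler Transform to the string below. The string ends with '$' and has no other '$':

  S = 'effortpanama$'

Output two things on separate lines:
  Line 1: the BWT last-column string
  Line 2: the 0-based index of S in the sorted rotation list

All 13 rotations (rotation i = S[i:]+S[:i]):
  rot[0] = effortpanama$
  rot[1] = ffortpanama$e
  rot[2] = fortpanama$ef
  rot[3] = ortpanama$eff
  rot[4] = rtpanama$effo
  rot[5] = tpanama$effor
  rot[6] = panama$effort
  rot[7] = anama$effortp
  rot[8] = nama$effortpa
  rot[9] = ama$effortpan
  rot[10] = ma$effortpana
  rot[11] = a$effortpanam
  rot[12] = $effortpanama
Sorted (with $ < everything):
  sorted[0] = $effortpanama  (last char: 'a')
  sorted[1] = a$effortpanam  (last char: 'm')
  sorted[2] = ama$effortpan  (last char: 'n')
  sorted[3] = anama$effortp  (last char: 'p')
  sorted[4] = effortpanama$  (last char: '$')
  sorted[5] = ffortpanama$e  (last char: 'e')
  sorted[6] = fortpanama$ef  (last char: 'f')
  sorted[7] = ma$effortpana  (last char: 'a')
  sorted[8] = nama$effortpa  (last char: 'a')
  sorted[9] = ortpanama$eff  (last char: 'f')
  sorted[10] = panama$effort  (last char: 't')
  sorted[11] = rtpanama$effo  (last char: 'o')
  sorted[12] = tpanama$effor  (last char: 'r')
Last column: amnp$efaaftor
Original string S is at sorted index 4

Answer: amnp$efaaftor
4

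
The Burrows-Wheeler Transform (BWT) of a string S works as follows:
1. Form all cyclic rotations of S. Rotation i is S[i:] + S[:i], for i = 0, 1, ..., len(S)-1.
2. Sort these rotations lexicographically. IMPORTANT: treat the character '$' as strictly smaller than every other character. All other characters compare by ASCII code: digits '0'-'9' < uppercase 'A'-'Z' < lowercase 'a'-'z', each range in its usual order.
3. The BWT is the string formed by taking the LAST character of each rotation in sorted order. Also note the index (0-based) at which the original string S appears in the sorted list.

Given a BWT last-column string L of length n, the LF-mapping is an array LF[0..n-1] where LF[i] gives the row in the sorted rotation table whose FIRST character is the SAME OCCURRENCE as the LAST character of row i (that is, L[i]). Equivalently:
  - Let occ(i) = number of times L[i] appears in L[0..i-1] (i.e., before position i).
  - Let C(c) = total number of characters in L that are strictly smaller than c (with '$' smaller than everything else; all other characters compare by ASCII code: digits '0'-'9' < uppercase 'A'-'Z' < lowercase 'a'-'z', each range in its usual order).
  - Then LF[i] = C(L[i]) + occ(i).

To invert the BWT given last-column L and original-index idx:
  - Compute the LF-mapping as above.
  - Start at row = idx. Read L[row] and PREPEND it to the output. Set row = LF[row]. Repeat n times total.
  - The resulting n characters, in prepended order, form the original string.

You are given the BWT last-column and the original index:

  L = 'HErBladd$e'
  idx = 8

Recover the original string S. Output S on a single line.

Answer: ladderEBH$

Derivation:
LF mapping: 3 2 9 1 8 4 5 6 0 7
Walk LF starting at row 8, prepending L[row]:
  step 1: row=8, L[8]='$', prepend. Next row=LF[8]=0
  step 2: row=0, L[0]='H', prepend. Next row=LF[0]=3
  step 3: row=3, L[3]='B', prepend. Next row=LF[3]=1
  step 4: row=1, L[1]='E', prepend. Next row=LF[1]=2
  step 5: row=2, L[2]='r', prepend. Next row=LF[2]=9
  step 6: row=9, L[9]='e', prepend. Next row=LF[9]=7
  step 7: row=7, L[7]='d', prepend. Next row=LF[7]=6
  step 8: row=6, L[6]='d', prepend. Next row=LF[6]=5
  step 9: row=5, L[5]='a', prepend. Next row=LF[5]=4
  step 10: row=4, L[4]='l', prepend. Next row=LF[4]=8
Reversed output: ladderEBH$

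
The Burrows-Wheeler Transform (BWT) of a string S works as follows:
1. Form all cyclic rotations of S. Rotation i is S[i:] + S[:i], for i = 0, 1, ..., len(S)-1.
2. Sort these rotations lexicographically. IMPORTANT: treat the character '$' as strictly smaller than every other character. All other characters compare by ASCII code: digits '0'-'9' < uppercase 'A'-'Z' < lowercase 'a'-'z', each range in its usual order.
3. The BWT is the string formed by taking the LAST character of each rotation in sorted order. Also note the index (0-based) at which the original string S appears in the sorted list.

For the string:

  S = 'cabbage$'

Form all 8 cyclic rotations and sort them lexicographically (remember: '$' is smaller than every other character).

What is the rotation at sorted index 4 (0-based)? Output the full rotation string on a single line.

All 8 rotations (rotation i = S[i:]+S[:i]):
  rot[0] = cabbage$
  rot[1] = abbage$c
  rot[2] = bbage$ca
  rot[3] = bage$cab
  rot[4] = age$cabb
  rot[5] = ge$cabba
  rot[6] = e$cabbag
  rot[7] = $cabbage
Sorted (with $ < everything):
  sorted[0] = $cabbage
  sorted[1] = abbage$c
  sorted[2] = age$cabb
  sorted[3] = bage$cab
  sorted[4] = bbage$ca
  sorted[5] = cabbage$
  sorted[6] = e$cabbag
  sorted[7] = ge$cabba
sorted[4] = bbage$ca

Answer: bbage$ca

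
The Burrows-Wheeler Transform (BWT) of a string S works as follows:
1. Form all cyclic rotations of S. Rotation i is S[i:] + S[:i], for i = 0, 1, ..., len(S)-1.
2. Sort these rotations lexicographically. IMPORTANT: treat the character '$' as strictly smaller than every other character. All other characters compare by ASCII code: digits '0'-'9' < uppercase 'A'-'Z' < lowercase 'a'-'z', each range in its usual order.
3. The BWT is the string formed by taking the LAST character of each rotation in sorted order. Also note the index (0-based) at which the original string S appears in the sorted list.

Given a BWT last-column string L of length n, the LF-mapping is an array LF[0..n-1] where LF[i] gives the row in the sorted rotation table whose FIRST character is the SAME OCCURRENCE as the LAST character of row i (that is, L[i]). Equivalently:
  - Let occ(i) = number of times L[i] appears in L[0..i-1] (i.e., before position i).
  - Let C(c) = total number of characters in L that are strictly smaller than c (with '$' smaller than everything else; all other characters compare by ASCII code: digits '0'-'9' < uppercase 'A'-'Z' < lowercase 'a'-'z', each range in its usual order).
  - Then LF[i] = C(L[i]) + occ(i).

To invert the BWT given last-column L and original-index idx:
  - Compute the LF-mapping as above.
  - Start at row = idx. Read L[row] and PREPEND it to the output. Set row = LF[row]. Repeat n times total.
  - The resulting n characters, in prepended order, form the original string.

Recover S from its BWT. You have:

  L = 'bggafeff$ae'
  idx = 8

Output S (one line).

LF mapping: 3 9 10 1 6 4 7 8 0 2 5
Walk LF starting at row 8, prepending L[row]:
  step 1: row=8, L[8]='$', prepend. Next row=LF[8]=0
  step 2: row=0, L[0]='b', prepend. Next row=LF[0]=3
  step 3: row=3, L[3]='a', prepend. Next row=LF[3]=1
  step 4: row=1, L[1]='g', prepend. Next row=LF[1]=9
  step 5: row=9, L[9]='a', prepend. Next row=LF[9]=2
  step 6: row=2, L[2]='g', prepend. Next row=LF[2]=10
  step 7: row=10, L[10]='e', prepend. Next row=LF[10]=5
  step 8: row=5, L[5]='e', prepend. Next row=LF[5]=4
  step 9: row=4, L[4]='f', prepend. Next row=LF[4]=6
  step 10: row=6, L[6]='f', prepend. Next row=LF[6]=7
  step 11: row=7, L[7]='f', prepend. Next row=LF[7]=8
Reversed output: fffeegagab$

Answer: fffeegagab$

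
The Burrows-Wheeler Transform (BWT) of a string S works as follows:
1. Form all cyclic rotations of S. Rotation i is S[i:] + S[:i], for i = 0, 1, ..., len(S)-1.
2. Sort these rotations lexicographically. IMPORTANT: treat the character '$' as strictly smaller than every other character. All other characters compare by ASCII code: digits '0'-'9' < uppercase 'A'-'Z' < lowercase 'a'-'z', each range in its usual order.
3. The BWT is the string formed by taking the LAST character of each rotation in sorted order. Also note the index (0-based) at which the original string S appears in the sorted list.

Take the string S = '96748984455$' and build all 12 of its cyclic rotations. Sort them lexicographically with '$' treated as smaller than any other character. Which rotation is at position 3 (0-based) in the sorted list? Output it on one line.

Answer: 48984455$967

Derivation:
All 12 rotations (rotation i = S[i:]+S[:i]):
  rot[0] = 96748984455$
  rot[1] = 6748984455$9
  rot[2] = 748984455$96
  rot[3] = 48984455$967
  rot[4] = 8984455$9674
  rot[5] = 984455$96748
  rot[6] = 84455$967489
  rot[7] = 4455$9674898
  rot[8] = 455$96748984
  rot[9] = 55$967489844
  rot[10] = 5$9674898445
  rot[11] = $96748984455
Sorted (with $ < everything):
  sorted[0] = $96748984455
  sorted[1] = 4455$9674898
  sorted[2] = 455$96748984
  sorted[3] = 48984455$967
  sorted[4] = 5$9674898445
  sorted[5] = 55$967489844
  sorted[6] = 6748984455$9
  sorted[7] = 748984455$96
  sorted[8] = 84455$967489
  sorted[9] = 8984455$9674
  sorted[10] = 96748984455$
  sorted[11] = 984455$96748
sorted[3] = 48984455$967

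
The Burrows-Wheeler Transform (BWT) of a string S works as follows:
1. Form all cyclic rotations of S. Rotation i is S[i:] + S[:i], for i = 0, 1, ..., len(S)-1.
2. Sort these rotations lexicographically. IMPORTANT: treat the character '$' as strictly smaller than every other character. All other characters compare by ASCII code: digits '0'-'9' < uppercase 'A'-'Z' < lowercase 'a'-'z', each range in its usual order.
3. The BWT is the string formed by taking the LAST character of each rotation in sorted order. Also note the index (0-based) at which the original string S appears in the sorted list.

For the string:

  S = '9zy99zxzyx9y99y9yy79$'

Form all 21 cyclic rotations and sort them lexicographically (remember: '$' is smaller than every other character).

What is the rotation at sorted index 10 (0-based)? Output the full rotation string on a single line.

All 21 rotations (rotation i = S[i:]+S[:i]):
  rot[0] = 9zy99zxzyx9y99y9yy79$
  rot[1] = zy99zxzyx9y99y9yy79$9
  rot[2] = y99zxzyx9y99y9yy79$9z
  rot[3] = 99zxzyx9y99y9yy79$9zy
  rot[4] = 9zxzyx9y99y9yy79$9zy9
  rot[5] = zxzyx9y99y9yy79$9zy99
  rot[6] = xzyx9y99y9yy79$9zy99z
  rot[7] = zyx9y99y9yy79$9zy99zx
  rot[8] = yx9y99y9yy79$9zy99zxz
  rot[9] = x9y99y9yy79$9zy99zxzy
  rot[10] = 9y99y9yy79$9zy99zxzyx
  rot[11] = y99y9yy79$9zy99zxzyx9
  rot[12] = 99y9yy79$9zy99zxzyx9y
  rot[13] = 9y9yy79$9zy99zxzyx9y9
  rot[14] = y9yy79$9zy99zxzyx9y99
  rot[15] = 9yy79$9zy99zxzyx9y99y
  rot[16] = yy79$9zy99zxzyx9y99y9
  rot[17] = y79$9zy99zxzyx9y99y9y
  rot[18] = 79$9zy99zxzyx9y99y9yy
  rot[19] = 9$9zy99zxzyx9y99y9yy7
  rot[20] = $9zy99zxzyx9y99y9yy79
Sorted (with $ < everything):
  sorted[0] = $9zy99zxzyx9y99y9yy79
  sorted[1] = 79$9zy99zxzyx9y99y9yy
  sorted[2] = 9$9zy99zxzyx9y99y9yy7
  sorted[3] = 99y9yy79$9zy99zxzyx9y
  sorted[4] = 99zxzyx9y99y9yy79$9zy
  sorted[5] = 9y99y9yy79$9zy99zxzyx
  sorted[6] = 9y9yy79$9zy99zxzyx9y9
  sorted[7] = 9yy79$9zy99zxzyx9y99y
  sorted[8] = 9zxzyx9y99y9yy79$9zy9
  sorted[9] = 9zy99zxzyx9y99y9yy79$
  sorted[10] = x9y99y9yy79$9zy99zxzy
  sorted[11] = xzyx9y99y9yy79$9zy99z
  sorted[12] = y79$9zy99zxzyx9y99y9y
  sorted[13] = y99y9yy79$9zy99zxzyx9
  sorted[14] = y99zxzyx9y99y9yy79$9z
  sorted[15] = y9yy79$9zy99zxzyx9y99
  sorted[16] = yx9y99y9yy79$9zy99zxz
  sorted[17] = yy79$9zy99zxzyx9y99y9
  sorted[18] = zxzyx9y99y9yy79$9zy99
  sorted[19] = zy99zxzyx9y99y9yy79$9
  sorted[20] = zyx9y99y9yy79$9zy99zx
sorted[10] = x9y99y9yy79$9zy99zxzy

Answer: x9y99y9yy79$9zy99zxzy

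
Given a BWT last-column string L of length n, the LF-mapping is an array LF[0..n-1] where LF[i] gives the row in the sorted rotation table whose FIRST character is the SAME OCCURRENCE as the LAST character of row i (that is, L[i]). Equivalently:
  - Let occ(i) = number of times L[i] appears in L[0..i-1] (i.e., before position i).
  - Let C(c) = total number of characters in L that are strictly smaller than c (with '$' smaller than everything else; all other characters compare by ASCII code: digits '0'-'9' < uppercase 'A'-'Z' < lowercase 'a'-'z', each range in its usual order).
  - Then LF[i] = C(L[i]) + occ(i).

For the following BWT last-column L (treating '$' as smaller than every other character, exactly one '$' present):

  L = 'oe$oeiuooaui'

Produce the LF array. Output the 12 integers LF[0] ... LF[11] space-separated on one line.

Answer: 6 2 0 7 3 4 10 8 9 1 11 5

Derivation:
Char counts: '$':1, 'a':1, 'e':2, 'i':2, 'o':4, 'u':2
C (first-col start): C('$')=0, C('a')=1, C('e')=2, C('i')=4, C('o')=6, C('u')=10
L[0]='o': occ=0, LF[0]=C('o')+0=6+0=6
L[1]='e': occ=0, LF[1]=C('e')+0=2+0=2
L[2]='$': occ=0, LF[2]=C('$')+0=0+0=0
L[3]='o': occ=1, LF[3]=C('o')+1=6+1=7
L[4]='e': occ=1, LF[4]=C('e')+1=2+1=3
L[5]='i': occ=0, LF[5]=C('i')+0=4+0=4
L[6]='u': occ=0, LF[6]=C('u')+0=10+0=10
L[7]='o': occ=2, LF[7]=C('o')+2=6+2=8
L[8]='o': occ=3, LF[8]=C('o')+3=6+3=9
L[9]='a': occ=0, LF[9]=C('a')+0=1+0=1
L[10]='u': occ=1, LF[10]=C('u')+1=10+1=11
L[11]='i': occ=1, LF[11]=C('i')+1=4+1=5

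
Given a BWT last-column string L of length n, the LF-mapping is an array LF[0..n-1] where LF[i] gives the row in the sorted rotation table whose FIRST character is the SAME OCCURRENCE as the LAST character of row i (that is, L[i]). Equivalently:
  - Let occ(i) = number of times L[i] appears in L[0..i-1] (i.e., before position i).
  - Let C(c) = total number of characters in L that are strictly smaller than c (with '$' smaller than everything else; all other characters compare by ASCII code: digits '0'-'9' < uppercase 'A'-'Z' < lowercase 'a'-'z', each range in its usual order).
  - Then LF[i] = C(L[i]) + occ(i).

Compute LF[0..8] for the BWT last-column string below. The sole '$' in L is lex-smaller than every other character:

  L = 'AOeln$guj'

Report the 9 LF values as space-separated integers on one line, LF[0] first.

Answer: 1 2 3 6 7 0 4 8 5

Derivation:
Char counts: '$':1, 'A':1, 'O':1, 'e':1, 'g':1, 'j':1, 'l':1, 'n':1, 'u':1
C (first-col start): C('$')=0, C('A')=1, C('O')=2, C('e')=3, C('g')=4, C('j')=5, C('l')=6, C('n')=7, C('u')=8
L[0]='A': occ=0, LF[0]=C('A')+0=1+0=1
L[1]='O': occ=0, LF[1]=C('O')+0=2+0=2
L[2]='e': occ=0, LF[2]=C('e')+0=3+0=3
L[3]='l': occ=0, LF[3]=C('l')+0=6+0=6
L[4]='n': occ=0, LF[4]=C('n')+0=7+0=7
L[5]='$': occ=0, LF[5]=C('$')+0=0+0=0
L[6]='g': occ=0, LF[6]=C('g')+0=4+0=4
L[7]='u': occ=0, LF[7]=C('u')+0=8+0=8
L[8]='j': occ=0, LF[8]=C('j')+0=5+0=5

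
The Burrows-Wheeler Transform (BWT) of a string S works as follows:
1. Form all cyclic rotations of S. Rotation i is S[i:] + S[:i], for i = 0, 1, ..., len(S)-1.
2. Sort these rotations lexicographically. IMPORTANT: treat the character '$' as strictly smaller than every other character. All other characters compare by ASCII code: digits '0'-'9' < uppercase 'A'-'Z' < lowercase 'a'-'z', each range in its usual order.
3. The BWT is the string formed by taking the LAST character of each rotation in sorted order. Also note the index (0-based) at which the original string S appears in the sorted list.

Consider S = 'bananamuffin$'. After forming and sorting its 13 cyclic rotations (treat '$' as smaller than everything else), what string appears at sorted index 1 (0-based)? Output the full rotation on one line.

All 13 rotations (rotation i = S[i:]+S[:i]):
  rot[0] = bananamuffin$
  rot[1] = ananamuffin$b
  rot[2] = nanamuffin$ba
  rot[3] = anamuffin$ban
  rot[4] = namuffin$bana
  rot[5] = amuffin$banan
  rot[6] = muffin$banana
  rot[7] = uffin$bananam
  rot[8] = ffin$bananamu
  rot[9] = fin$bananamuf
  rot[10] = in$bananamuff
  rot[11] = n$bananamuffi
  rot[12] = $bananamuffin
Sorted (with $ < everything):
  sorted[0] = $bananamuffin
  sorted[1] = amuffin$banan
  sorted[2] = anamuffin$ban
  sorted[3] = ananamuffin$b
  sorted[4] = bananamuffin$
  sorted[5] = ffin$bananamu
  sorted[6] = fin$bananamuf
  sorted[7] = in$bananamuff
  sorted[8] = muffin$banana
  sorted[9] = n$bananamuffi
  sorted[10] = namuffin$bana
  sorted[11] = nanamuffin$ba
  sorted[12] = uffin$bananam
sorted[1] = amuffin$banan

Answer: amuffin$banan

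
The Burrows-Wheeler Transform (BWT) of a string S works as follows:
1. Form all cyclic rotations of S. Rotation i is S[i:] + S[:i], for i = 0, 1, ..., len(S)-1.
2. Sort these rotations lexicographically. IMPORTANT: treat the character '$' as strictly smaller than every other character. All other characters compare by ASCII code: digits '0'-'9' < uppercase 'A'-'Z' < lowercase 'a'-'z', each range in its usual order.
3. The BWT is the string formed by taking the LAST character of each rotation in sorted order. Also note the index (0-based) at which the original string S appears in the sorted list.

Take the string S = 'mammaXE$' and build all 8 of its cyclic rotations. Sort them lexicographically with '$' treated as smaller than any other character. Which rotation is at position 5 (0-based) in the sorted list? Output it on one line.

Answer: maXE$mam

Derivation:
All 8 rotations (rotation i = S[i:]+S[:i]):
  rot[0] = mammaXE$
  rot[1] = ammaXE$m
  rot[2] = mmaXE$ma
  rot[3] = maXE$mam
  rot[4] = aXE$mamm
  rot[5] = XE$mamma
  rot[6] = E$mammaX
  rot[7] = $mammaXE
Sorted (with $ < everything):
  sorted[0] = $mammaXE
  sorted[1] = E$mammaX
  sorted[2] = XE$mamma
  sorted[3] = aXE$mamm
  sorted[4] = ammaXE$m
  sorted[5] = maXE$mam
  sorted[6] = mammaXE$
  sorted[7] = mmaXE$ma
sorted[5] = maXE$mam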